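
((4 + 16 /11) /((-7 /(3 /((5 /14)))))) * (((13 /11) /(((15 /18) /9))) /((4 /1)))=-12636 /605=-20.89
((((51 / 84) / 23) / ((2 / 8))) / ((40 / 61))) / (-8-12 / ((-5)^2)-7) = -5185 / 498456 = -0.01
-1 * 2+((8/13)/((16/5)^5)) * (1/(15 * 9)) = -92011919/46006272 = -2.00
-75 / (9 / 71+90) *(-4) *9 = 7100 / 237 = 29.96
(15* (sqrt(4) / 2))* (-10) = -150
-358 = -358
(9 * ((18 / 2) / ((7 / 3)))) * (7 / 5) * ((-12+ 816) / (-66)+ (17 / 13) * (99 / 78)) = -9506403 / 18590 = -511.37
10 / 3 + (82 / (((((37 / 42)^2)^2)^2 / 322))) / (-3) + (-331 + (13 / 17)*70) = -4395340611572526589 / 179136452149971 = -24536.27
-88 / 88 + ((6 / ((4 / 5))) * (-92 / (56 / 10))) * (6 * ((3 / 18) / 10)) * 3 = -1063 / 28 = -37.96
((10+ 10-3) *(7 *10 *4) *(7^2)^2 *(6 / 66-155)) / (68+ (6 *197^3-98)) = -405720980 / 10512381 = -38.59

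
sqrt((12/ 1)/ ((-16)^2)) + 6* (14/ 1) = sqrt(3)/ 8 + 84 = 84.22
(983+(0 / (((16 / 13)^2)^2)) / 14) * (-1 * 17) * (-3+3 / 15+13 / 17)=170059 / 5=34011.80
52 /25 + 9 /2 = 329 /50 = 6.58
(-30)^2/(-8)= -225/2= -112.50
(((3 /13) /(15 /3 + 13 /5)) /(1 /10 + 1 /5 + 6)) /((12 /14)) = 0.01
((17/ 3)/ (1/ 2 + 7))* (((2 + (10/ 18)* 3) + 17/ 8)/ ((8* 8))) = 2363/ 34560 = 0.07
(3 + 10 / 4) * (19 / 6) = 17.42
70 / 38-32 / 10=-129 / 95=-1.36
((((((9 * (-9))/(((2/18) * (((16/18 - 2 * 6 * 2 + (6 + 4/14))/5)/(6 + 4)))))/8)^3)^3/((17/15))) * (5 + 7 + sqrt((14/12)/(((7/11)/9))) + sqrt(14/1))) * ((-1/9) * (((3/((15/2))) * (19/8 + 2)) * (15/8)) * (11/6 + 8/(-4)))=103576094906057616891910389308646200925498193359375 * sqrt(14)/246712733790687369161441542144 + 103576094906057616891910389308646200925498193359375 * sqrt(66)/493425467581374738322883084288 + 310728284718172850675731167925938602776494580078125/61678183447671842290360385536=8314072218181071219944.97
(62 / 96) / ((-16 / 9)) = -0.36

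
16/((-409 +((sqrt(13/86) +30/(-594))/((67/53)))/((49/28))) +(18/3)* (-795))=-7681611490982352/2486452577119511347 - 7795950624* sqrt(1118)/2486452577119511347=-0.00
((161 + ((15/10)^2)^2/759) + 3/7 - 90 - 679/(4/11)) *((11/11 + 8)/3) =-152658621/28336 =-5387.44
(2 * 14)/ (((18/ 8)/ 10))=1120/ 9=124.44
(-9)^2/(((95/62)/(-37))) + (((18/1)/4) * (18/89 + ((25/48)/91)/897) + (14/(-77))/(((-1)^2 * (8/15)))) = -158342418151843/80978337440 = -1955.37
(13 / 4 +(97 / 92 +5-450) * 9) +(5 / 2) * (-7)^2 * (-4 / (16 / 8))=-97457 / 23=-4237.26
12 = 12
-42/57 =-0.74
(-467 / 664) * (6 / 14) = -1401 / 4648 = -0.30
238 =238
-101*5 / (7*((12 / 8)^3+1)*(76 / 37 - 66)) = 14948 / 57967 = 0.26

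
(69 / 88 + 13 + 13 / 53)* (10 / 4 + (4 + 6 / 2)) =1243227 / 9328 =133.28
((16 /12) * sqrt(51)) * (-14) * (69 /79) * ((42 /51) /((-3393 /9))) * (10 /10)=18032 * sqrt(51) /506311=0.25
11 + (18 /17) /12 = 377 /34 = 11.09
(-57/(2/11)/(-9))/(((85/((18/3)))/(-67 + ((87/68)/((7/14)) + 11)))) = -379753/2890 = -131.40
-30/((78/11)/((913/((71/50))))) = -2510750/923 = -2720.21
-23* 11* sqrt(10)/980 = -253* sqrt(10)/980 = -0.82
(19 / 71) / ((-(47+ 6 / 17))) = -323 / 57155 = -0.01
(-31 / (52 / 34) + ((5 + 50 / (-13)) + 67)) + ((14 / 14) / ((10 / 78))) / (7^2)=306039 / 6370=48.04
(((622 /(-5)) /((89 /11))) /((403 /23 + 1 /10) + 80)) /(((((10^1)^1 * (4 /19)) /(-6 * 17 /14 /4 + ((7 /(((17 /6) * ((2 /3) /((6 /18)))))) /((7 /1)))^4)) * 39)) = 2121523355677 /607521220331480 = 0.00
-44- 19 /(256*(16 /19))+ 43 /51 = -9033707 /208896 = -43.24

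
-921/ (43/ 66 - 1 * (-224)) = -60786/ 14827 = -4.10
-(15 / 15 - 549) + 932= 1480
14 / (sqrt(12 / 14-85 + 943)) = 7 * sqrt(1169) / 501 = 0.48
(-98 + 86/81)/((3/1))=-7852/243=-32.31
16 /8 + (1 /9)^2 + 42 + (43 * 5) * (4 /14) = 59785 /567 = 105.44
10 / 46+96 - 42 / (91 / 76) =18281 / 299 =61.14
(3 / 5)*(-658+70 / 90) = -1183 / 3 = -394.33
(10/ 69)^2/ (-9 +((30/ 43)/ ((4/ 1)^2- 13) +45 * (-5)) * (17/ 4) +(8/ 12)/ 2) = -17200/ 789353169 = -0.00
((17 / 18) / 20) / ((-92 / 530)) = -901 / 3312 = -0.27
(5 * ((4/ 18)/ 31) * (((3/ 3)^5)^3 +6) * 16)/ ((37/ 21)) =2.28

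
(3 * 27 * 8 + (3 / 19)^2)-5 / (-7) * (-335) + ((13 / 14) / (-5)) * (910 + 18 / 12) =12102341 / 50540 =239.46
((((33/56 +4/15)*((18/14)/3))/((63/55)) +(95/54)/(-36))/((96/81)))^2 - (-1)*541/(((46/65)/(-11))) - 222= -30994212511308553/3591046545408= -8630.97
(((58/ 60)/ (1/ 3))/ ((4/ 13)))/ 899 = 13/ 1240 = 0.01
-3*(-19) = 57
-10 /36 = -5 /18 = -0.28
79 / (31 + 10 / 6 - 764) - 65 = -142847 / 2194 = -65.11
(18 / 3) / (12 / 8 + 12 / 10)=20 / 9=2.22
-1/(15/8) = -8/15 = -0.53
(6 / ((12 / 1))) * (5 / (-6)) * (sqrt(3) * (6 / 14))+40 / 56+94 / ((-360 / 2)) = 121 / 630 - 5 * sqrt(3) / 28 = -0.12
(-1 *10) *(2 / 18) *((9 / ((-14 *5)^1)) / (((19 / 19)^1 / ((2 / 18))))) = 1 / 63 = 0.02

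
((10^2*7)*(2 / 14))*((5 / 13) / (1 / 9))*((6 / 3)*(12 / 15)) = 7200 / 13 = 553.85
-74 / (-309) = 74 / 309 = 0.24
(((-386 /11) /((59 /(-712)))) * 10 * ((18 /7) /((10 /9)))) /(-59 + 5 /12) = -534273408 /3193729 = -167.29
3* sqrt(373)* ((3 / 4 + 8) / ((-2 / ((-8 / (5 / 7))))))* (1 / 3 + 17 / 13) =3136* sqrt(373) / 13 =4658.94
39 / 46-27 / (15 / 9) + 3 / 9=-10363 / 690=-15.02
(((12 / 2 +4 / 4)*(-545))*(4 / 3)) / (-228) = 3815 / 171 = 22.31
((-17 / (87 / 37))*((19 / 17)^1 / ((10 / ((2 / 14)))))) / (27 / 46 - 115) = 851 / 843465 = 0.00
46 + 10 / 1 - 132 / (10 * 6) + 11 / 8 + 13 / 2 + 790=34067 / 40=851.68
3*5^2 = 75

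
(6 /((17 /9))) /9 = 6 /17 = 0.35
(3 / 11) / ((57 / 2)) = 2 / 209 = 0.01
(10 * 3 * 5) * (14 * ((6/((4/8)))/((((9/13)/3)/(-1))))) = -109200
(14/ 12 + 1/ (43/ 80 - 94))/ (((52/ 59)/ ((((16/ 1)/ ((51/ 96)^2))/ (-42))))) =-3133113344/ 1769738607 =-1.77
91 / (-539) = -13 / 77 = -0.17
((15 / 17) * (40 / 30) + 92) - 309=-215.82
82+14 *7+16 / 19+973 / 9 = 49411 / 171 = 288.95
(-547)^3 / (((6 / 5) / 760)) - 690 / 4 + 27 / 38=-5908390370092 / 57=-103655971405.12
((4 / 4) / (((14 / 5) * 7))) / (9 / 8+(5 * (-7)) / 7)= -20 / 1519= -0.01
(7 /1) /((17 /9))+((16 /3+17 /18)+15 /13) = 44305 /3978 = 11.14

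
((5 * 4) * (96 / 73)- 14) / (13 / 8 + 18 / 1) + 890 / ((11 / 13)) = 132682794 / 126071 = 1052.45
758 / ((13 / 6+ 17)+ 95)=4548 / 685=6.64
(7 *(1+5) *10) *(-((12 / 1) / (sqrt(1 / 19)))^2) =-1149120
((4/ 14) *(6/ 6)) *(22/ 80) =11/ 140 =0.08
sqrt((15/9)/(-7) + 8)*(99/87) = 11*sqrt(3423)/203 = 3.17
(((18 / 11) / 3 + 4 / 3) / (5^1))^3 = 238328 / 4492125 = 0.05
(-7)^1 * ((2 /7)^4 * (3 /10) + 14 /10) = -16831 /1715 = -9.81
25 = 25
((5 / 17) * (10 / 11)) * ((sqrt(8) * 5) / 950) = 10 * sqrt(2) / 3553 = 0.00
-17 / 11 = -1.55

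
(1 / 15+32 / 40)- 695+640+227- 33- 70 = 1048 / 15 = 69.87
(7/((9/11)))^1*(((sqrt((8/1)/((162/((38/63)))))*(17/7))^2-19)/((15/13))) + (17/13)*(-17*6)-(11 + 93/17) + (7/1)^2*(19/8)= -295096438963/1705177656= -173.06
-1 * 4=-4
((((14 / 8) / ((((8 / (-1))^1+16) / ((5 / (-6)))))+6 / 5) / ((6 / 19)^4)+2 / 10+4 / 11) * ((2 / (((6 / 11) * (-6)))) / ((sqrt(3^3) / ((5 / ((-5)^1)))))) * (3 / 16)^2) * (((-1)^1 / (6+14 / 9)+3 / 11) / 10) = 9857915053 * sqrt(3) / 2858900520960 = 0.01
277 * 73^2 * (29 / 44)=42807857 / 44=972905.84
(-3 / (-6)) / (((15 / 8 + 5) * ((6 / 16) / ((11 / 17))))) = 32 / 255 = 0.13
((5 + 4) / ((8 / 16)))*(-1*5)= -90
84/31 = 2.71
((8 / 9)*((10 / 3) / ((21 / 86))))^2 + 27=56014603 / 321489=174.23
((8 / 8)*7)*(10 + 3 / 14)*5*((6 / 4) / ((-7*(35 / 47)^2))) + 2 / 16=-1893607 / 13720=-138.02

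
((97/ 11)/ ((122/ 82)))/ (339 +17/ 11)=3977/ 228506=0.02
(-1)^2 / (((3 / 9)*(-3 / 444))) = -444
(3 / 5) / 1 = 3 / 5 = 0.60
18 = 18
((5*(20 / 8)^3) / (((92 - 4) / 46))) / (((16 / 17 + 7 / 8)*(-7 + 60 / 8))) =244375 / 5434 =44.97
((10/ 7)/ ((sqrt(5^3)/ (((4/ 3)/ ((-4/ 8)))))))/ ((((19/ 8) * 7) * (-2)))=64 * sqrt(5)/ 13965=0.01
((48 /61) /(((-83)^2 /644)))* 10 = 309120 /420229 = 0.74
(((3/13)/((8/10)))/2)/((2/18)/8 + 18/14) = 189/1703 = 0.11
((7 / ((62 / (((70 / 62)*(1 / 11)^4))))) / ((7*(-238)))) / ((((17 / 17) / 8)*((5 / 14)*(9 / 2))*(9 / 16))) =-896 / 19374391377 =-0.00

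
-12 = -12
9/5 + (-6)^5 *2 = -77751/5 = -15550.20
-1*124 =-124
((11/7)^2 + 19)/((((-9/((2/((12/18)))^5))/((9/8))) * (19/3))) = -191727/1862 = -102.97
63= 63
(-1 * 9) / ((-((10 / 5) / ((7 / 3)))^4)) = 2401 / 144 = 16.67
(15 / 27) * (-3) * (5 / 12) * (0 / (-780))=0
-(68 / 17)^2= -16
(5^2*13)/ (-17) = -325/ 17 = -19.12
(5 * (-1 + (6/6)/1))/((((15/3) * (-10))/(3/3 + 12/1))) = 0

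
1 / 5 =0.20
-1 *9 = -9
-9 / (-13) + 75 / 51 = 478 / 221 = 2.16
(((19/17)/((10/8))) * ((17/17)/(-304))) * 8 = -2/85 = -0.02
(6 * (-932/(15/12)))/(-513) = 7456/855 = 8.72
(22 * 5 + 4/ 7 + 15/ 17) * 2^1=26526/ 119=222.91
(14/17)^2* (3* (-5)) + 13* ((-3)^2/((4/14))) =230811/578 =399.33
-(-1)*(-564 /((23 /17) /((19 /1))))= -182172 /23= -7920.52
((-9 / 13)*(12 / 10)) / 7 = -54 / 455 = -0.12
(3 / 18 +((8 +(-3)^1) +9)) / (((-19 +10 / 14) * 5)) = -119 / 768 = -0.15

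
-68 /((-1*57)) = 68 /57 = 1.19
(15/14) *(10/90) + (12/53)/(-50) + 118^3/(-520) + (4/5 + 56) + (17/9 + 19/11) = -73988552513/23873850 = -3099.15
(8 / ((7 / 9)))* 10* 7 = 720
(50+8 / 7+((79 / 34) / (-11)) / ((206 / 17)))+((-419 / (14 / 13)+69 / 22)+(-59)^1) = -1135747 / 2884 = -393.81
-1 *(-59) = 59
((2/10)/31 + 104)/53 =16121/8215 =1.96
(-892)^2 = 795664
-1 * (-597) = 597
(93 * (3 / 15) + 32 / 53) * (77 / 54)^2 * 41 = 1237079921 / 772740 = 1600.90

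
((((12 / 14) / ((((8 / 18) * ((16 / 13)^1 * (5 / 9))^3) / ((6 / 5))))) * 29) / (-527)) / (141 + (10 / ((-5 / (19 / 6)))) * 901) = 11286566811 / 157674352640000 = 0.00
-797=-797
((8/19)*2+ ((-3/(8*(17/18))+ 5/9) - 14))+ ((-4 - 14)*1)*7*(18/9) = -3081413/11628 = -265.00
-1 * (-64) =64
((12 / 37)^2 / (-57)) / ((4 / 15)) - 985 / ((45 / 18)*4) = -5124527 / 52022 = -98.51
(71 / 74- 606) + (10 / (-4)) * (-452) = 38847 / 74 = 524.96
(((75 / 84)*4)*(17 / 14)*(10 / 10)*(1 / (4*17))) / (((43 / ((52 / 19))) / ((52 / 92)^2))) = 54925 / 42354914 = 0.00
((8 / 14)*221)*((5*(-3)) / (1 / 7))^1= -13260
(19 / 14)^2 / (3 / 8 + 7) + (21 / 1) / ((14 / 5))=44809 / 5782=7.75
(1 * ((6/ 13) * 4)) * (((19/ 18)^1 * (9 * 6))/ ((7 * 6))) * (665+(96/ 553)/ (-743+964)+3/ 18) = 1666.57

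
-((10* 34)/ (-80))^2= -289/ 16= -18.06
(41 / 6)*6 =41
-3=-3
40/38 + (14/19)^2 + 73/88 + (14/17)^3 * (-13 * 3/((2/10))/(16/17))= -1040136491/9180952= -113.29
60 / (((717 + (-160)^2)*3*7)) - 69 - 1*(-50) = -3500141 / 184219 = -19.00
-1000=-1000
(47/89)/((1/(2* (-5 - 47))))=-4888/89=-54.92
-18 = -18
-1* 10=-10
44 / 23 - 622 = -14262 / 23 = -620.09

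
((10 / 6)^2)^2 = 7.72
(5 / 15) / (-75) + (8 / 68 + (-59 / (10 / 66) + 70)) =-1221272 / 3825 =-319.29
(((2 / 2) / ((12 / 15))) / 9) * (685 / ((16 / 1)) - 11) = 2545 / 576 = 4.42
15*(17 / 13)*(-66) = -16830 / 13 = -1294.62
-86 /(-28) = 43 /14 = 3.07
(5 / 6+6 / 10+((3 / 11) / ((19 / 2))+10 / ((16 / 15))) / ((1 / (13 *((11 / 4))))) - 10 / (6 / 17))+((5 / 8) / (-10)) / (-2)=470157 / 1520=309.31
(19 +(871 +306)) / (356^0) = 1196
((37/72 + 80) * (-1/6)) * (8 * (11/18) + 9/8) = -2510101/31104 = -80.70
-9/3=-3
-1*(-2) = 2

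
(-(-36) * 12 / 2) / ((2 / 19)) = 2052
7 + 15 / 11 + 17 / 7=10.79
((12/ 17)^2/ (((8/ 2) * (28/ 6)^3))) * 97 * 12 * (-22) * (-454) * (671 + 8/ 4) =950654823624/ 99127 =9590271.30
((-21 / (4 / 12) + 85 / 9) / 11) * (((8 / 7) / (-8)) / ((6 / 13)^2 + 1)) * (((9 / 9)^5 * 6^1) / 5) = 162916 / 236775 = 0.69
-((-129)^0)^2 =-1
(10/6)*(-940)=-4700/3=-1566.67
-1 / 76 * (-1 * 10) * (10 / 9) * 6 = 50 / 57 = 0.88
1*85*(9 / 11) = 765 / 11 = 69.55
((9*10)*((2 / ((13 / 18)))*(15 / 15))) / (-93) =-1080 / 403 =-2.68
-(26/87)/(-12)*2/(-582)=-13/151902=-0.00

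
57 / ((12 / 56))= 266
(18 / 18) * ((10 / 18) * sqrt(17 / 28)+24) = 24.43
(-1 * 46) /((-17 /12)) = 32.47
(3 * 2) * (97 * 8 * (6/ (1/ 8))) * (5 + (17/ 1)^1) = 4916736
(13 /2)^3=2197 /8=274.62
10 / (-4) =-5 / 2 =-2.50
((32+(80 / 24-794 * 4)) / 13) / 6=-4711 / 117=-40.26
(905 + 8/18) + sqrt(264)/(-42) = 8149/9 - sqrt(66)/21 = 905.06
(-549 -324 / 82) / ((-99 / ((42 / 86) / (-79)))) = -4809 / 139277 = -0.03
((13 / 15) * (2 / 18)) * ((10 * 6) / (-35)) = -52 / 315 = -0.17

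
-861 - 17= -878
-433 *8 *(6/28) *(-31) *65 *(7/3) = 3489980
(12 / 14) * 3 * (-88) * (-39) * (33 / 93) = 679536 / 217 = 3131.50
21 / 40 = 0.52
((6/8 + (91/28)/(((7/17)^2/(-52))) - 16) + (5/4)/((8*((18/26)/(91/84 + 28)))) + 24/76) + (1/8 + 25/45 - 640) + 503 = -3672639769/3217536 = -1141.44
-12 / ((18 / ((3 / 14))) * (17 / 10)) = -10 / 119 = -0.08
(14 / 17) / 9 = 14 / 153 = 0.09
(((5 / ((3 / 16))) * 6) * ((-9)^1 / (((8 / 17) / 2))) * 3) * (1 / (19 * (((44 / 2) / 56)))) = -2459.71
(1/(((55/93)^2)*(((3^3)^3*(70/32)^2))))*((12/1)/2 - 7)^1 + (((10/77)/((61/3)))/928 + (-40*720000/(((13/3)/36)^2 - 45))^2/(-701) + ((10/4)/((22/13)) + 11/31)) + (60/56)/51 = -112736178017058353460647272750440458753/192815377399361196782330490000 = -584684580.34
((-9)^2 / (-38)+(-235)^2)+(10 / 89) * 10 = 186767541 / 3382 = 55223.99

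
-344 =-344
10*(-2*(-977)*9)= 175860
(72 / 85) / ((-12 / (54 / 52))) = -81 / 1105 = -0.07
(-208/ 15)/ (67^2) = -208/ 67335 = -0.00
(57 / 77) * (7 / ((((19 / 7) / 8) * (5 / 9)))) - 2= 25.49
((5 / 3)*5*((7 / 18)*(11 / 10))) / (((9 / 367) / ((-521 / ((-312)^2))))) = -73614695 / 94618368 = -0.78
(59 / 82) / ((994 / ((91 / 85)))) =0.00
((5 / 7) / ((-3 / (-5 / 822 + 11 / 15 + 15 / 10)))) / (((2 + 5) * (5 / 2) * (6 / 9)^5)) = -123579 / 537040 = -0.23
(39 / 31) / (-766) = -39 / 23746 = -0.00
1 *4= 4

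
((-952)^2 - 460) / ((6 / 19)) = 2868506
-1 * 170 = -170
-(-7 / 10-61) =617 / 10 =61.70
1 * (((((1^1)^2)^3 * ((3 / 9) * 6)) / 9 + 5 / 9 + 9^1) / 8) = 11 / 9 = 1.22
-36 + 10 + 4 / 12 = -77 / 3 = -25.67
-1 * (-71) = 71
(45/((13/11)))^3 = 121287375/2197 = 55205.91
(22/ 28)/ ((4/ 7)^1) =11/ 8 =1.38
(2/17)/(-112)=-1/952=-0.00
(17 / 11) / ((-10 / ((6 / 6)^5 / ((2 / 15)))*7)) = -51 / 308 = -0.17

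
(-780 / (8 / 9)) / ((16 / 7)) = -12285 / 32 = -383.91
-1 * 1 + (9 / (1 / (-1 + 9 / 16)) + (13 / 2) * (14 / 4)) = 285 / 16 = 17.81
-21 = -21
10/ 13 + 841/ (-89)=-8.68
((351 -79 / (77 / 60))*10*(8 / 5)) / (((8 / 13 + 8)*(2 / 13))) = 3493.97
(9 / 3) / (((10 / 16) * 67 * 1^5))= 0.07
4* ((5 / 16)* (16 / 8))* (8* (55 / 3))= 1100 / 3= 366.67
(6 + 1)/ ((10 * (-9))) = -7/ 90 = -0.08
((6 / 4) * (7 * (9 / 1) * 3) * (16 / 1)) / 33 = 1512 / 11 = 137.45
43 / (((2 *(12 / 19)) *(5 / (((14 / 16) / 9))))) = 5719 / 8640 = 0.66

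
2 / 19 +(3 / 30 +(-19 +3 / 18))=-5309 / 285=-18.63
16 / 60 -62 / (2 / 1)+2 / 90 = -1382 / 45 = -30.71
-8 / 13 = -0.62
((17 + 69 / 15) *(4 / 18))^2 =576 / 25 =23.04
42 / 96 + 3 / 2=31 / 16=1.94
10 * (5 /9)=50 /9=5.56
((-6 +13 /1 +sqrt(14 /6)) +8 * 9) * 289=289 * sqrt(21) /3 +22831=23272.45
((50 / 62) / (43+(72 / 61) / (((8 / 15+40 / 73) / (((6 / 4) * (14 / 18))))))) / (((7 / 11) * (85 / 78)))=7041840 / 268090697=0.03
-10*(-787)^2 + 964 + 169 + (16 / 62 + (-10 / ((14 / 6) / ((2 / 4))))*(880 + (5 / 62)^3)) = -10334163573819 / 1668296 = -6194442.46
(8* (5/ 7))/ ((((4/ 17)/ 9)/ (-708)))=-154748.57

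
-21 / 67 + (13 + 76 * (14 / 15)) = 84038 / 1005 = 83.62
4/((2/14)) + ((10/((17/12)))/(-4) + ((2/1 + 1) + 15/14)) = 7213/238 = 30.31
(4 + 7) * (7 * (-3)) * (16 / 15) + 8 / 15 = -3688 / 15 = -245.87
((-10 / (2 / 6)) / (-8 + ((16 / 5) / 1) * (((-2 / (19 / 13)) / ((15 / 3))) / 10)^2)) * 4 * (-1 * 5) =-28203125 / 375929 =-75.02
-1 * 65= -65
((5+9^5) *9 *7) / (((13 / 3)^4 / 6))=1808115372 / 28561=63307.15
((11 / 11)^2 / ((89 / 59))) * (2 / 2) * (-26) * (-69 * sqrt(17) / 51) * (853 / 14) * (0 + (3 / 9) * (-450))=-2257165950 * sqrt(17) / 10591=-878720.95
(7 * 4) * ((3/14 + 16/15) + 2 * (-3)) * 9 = -5946/5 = -1189.20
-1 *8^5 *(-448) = 14680064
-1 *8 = -8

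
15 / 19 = 0.79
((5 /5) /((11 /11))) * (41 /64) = 41 /64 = 0.64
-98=-98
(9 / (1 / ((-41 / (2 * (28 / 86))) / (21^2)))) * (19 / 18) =-33497 / 24696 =-1.36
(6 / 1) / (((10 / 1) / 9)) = 27 / 5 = 5.40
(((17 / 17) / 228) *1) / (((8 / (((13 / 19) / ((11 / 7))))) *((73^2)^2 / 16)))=91 / 676616490066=0.00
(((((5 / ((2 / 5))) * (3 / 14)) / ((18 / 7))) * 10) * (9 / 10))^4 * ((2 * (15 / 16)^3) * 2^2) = 106787109375 / 2097152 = 50920.06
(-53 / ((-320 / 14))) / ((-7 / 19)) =-1007 / 160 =-6.29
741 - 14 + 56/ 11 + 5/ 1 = 8108/ 11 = 737.09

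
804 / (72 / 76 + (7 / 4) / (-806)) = 49249824 / 57899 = 850.62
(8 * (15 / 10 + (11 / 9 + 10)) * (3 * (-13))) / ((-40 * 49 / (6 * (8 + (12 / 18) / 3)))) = 220298 / 2205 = 99.91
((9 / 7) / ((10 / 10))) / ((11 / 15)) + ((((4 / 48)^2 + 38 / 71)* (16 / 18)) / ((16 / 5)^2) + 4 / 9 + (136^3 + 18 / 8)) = 570323878149187 / 226727424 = 2515460.49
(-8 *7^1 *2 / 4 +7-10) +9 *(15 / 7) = -82 / 7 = -11.71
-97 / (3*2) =-16.17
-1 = -1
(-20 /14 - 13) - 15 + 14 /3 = -520 /21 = -24.76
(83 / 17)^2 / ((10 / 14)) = 48223 / 1445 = 33.37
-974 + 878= -96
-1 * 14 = -14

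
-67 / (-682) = 67 / 682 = 0.10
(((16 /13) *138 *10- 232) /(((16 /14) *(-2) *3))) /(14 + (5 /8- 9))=-66724 /1755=-38.02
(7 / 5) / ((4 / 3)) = 1.05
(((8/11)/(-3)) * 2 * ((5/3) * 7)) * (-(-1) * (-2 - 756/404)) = 218960/9999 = 21.90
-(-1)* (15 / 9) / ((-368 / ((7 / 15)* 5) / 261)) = -1015 / 368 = -2.76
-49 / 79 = -0.62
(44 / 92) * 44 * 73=35332 / 23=1536.17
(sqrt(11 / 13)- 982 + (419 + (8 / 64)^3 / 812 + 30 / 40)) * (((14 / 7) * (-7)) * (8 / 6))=233752063 / 22272- 56 * sqrt(143) / 39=10478.16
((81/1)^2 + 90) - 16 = 6635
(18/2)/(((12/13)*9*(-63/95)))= -1235/756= -1.63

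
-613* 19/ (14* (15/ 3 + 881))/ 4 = -11647/ 49616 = -0.23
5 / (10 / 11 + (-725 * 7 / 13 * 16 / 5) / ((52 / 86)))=-1859 / 767814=-0.00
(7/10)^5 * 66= 554631/50000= 11.09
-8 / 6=-4 / 3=-1.33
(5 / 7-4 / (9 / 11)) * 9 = -263 / 7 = -37.57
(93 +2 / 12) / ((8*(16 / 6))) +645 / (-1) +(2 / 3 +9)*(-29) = -353651 / 384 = -920.97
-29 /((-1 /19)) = 551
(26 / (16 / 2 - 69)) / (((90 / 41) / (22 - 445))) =25051 / 305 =82.13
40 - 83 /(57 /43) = -22.61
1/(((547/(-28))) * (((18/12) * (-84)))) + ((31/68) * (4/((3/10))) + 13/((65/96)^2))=936638056/27199575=34.44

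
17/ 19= 0.89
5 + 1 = 6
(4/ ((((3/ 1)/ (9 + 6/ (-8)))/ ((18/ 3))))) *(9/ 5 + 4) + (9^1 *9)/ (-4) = 7251/ 20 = 362.55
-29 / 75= -0.39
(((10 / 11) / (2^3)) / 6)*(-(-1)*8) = 5 / 33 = 0.15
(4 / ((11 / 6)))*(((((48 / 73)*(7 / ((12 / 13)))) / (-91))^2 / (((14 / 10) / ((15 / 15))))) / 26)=960 / 5334329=0.00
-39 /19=-2.05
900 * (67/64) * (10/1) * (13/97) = 979875/776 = 1262.73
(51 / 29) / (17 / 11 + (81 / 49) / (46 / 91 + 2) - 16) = -99484 / 780361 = -0.13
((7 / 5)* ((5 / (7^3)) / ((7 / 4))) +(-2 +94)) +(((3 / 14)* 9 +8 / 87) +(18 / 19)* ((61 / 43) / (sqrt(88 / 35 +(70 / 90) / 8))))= 6588* sqrt(460670) / 5376677 +5612029 / 59682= 94.86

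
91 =91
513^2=263169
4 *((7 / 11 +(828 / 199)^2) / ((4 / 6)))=46911786 / 435611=107.69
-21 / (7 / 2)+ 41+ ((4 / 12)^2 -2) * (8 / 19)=5849 / 171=34.20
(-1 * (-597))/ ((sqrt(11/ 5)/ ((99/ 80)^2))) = 616.39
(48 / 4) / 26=6 / 13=0.46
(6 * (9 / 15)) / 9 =2 / 5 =0.40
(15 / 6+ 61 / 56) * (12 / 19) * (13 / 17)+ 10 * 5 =233939 / 4522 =51.73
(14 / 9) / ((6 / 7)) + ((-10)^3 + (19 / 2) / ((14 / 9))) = -750011 / 756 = -992.08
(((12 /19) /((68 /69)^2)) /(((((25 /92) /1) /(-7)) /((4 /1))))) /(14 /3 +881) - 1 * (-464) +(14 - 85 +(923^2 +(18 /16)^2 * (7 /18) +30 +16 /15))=852353.48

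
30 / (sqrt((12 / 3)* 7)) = 15* sqrt(7) / 7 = 5.67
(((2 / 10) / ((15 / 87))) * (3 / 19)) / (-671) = -87 / 318725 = -0.00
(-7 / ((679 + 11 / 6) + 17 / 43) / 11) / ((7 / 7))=-1806 / 1933327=-0.00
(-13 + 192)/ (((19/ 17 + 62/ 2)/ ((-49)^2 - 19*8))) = 12534.26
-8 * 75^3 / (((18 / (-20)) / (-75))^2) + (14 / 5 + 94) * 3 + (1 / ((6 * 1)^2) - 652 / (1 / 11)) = -4218751238683 / 180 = -23437506881.57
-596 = -596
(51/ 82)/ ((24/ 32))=34/ 41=0.83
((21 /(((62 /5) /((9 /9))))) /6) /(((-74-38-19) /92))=-805 /4061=-0.20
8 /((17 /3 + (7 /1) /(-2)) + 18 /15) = 2.38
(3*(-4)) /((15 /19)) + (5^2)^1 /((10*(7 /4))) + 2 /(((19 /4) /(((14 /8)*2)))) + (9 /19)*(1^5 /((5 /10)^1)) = -7548 /665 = -11.35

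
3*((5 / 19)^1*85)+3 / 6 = 2569 / 38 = 67.61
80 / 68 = 20 / 17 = 1.18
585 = 585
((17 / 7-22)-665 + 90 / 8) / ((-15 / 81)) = 509031 / 140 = 3635.94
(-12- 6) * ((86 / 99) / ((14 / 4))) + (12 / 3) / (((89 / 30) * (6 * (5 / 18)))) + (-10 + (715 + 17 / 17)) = 4813146 / 6853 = 702.34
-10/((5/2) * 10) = -2/5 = -0.40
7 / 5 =1.40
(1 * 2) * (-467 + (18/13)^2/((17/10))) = -2676902/2873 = -931.74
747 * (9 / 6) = 2241 / 2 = 1120.50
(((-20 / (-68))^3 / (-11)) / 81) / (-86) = 125 / 376463538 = 0.00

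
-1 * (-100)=100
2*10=20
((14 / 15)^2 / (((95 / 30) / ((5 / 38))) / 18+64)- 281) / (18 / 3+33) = -24784429 / 3439995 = -7.20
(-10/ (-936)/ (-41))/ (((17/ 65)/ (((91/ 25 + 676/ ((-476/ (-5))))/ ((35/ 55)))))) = -175747/ 10450818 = -0.02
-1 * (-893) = 893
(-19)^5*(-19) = 47045881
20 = 20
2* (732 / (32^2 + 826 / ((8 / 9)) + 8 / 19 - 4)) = 111264 / 148175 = 0.75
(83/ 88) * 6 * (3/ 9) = 83/ 44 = 1.89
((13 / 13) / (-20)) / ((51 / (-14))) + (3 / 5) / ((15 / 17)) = 1769 / 2550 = 0.69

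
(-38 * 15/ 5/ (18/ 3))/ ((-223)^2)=-19/ 49729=-0.00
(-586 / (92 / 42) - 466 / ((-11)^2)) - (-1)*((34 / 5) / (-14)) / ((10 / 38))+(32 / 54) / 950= -68261847494 / 249843825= -273.22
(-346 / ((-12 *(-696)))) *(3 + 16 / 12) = -2249 / 12528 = -0.18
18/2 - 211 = -202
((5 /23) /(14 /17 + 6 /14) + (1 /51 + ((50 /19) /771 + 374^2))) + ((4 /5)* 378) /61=12136928571234634 /86766002585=139881.15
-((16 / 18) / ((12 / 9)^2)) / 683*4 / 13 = -2 / 8879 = -0.00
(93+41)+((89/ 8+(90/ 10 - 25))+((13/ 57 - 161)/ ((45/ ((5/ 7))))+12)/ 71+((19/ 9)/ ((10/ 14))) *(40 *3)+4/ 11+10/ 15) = 10880726755/ 22436568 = 484.96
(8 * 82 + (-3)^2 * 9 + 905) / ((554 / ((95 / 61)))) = 77995 / 16897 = 4.62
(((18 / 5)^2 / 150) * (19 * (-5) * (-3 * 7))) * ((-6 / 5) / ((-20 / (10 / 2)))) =32319 / 625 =51.71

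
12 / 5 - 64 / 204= 532 / 255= 2.09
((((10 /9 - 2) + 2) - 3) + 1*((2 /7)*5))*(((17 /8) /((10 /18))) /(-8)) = 493 /2240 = 0.22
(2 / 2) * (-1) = -1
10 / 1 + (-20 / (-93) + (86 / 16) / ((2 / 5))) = 35195 / 1488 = 23.65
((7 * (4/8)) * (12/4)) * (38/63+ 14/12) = 223/12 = 18.58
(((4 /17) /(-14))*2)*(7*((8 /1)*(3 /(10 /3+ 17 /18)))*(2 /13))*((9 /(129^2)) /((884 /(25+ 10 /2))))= -25920 /6953639693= -0.00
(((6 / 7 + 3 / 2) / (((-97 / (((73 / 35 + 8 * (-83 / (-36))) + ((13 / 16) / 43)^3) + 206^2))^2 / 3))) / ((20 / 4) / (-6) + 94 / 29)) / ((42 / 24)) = 6051059392501681890948428702533039 / 18822684077143740785570611200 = 321476.97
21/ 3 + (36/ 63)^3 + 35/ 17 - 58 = -284288/ 5831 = -48.75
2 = 2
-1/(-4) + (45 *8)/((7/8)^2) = 470.45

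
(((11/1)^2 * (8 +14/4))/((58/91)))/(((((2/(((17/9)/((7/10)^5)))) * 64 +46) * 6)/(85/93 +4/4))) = 12.14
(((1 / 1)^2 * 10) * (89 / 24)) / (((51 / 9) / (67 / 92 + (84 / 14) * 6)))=1503655 / 6256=240.35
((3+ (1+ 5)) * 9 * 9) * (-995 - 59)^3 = -853590083256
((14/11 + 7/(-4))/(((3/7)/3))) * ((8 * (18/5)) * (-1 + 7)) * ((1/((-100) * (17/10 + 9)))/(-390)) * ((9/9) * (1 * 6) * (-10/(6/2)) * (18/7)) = 27216/382525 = 0.07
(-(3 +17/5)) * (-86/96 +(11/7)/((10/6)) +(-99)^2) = -32931518/525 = -62726.70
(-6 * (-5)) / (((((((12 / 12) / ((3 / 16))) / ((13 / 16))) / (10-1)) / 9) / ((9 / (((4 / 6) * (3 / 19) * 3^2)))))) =900315 / 256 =3516.86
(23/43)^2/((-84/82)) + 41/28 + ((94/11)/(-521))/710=374441310893/315991178580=1.18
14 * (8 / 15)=112 / 15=7.47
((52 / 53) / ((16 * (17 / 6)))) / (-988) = -3 / 136952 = -0.00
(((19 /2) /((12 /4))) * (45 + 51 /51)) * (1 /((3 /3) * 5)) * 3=437 /5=87.40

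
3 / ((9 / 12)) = 4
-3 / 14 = -0.21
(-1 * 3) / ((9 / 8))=-8 / 3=-2.67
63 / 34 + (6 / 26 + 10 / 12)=1934 / 663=2.92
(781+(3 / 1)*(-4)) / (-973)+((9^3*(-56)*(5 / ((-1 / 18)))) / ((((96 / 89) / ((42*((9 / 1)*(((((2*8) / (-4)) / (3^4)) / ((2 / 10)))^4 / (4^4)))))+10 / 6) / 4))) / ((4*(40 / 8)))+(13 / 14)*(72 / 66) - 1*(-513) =4220.64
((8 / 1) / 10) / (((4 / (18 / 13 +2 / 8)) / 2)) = 17 / 26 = 0.65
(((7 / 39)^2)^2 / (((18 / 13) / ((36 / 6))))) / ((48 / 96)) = 4802 / 533871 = 0.01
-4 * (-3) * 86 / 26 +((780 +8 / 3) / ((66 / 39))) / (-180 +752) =382247 / 9438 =40.50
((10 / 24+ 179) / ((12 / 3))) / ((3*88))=2153 / 12672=0.17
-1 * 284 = -284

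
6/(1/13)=78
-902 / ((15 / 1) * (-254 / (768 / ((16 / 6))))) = 43296 / 635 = 68.18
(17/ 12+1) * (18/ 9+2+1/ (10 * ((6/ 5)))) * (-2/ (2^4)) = -1421/ 1152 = -1.23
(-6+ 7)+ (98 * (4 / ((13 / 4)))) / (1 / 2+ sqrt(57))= -185 / 2951+ 6272 * sqrt(57) / 2951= 15.98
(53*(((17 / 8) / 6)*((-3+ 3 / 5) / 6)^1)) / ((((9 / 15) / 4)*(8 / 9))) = -901 / 16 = -56.31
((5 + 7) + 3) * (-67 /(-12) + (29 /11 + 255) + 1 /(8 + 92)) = 434329 /110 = 3948.45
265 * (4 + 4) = 2120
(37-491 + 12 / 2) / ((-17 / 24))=10752 / 17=632.47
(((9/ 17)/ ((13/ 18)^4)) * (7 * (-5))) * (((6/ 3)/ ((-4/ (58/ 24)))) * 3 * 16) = 1917911520/ 485537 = 3950.08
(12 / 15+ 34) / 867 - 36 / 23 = -50686 / 33235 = -1.53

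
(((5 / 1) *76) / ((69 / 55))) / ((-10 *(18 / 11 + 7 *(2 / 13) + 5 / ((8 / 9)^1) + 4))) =-478192 / 194787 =-2.45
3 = 3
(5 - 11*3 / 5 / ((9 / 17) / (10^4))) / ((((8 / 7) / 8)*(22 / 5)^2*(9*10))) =-13089475 / 26136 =-500.82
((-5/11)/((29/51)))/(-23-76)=0.01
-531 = -531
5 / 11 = 0.45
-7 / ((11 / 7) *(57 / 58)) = -2842 / 627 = -4.53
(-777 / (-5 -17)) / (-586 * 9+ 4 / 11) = -777 / 116020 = -0.01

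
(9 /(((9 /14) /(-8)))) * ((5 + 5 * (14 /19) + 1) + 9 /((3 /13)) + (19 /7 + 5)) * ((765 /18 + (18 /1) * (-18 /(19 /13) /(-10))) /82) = -4981.54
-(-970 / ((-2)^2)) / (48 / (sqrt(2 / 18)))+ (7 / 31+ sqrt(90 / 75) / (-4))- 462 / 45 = -373049 / 44640- sqrt(30) / 20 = -8.63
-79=-79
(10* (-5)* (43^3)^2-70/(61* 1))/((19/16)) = -308482516792320/1159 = -266162654695.70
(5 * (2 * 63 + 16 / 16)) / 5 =127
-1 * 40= -40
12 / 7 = 1.71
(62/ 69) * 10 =620/ 69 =8.99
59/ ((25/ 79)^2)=368219/ 625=589.15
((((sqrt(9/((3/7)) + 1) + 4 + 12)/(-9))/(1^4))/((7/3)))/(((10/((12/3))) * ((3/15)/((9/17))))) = -96/119 - 6 * sqrt(22)/119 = -1.04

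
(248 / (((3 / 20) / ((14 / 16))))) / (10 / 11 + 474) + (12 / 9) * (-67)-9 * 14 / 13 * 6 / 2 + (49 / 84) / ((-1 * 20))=-235097543 / 2037360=-115.39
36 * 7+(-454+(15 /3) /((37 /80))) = -191.19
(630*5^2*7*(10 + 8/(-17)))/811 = 17860500/13787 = 1295.46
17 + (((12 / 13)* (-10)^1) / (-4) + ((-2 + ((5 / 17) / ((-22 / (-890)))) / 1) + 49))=190119 / 2431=78.21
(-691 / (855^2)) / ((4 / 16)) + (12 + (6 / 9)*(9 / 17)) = 153468262 / 12427425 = 12.35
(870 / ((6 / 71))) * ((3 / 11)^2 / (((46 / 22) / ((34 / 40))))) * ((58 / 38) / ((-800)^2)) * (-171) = -82222047 / 647680000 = -0.13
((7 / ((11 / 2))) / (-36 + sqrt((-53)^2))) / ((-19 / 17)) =-14 / 209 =-0.07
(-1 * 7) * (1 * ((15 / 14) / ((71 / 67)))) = -1005 / 142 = -7.08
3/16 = 0.19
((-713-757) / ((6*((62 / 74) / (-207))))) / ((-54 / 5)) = -1042475 / 186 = -5604.70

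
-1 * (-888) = 888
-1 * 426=-426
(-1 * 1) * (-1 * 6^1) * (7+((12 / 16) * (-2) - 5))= 3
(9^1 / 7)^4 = 6561 / 2401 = 2.73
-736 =-736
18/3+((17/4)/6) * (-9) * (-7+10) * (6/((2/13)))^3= -9075759/8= -1134469.88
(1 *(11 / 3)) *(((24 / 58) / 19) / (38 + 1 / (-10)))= 0.00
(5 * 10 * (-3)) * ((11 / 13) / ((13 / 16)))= -26400 / 169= -156.21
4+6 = 10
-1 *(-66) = 66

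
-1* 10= -10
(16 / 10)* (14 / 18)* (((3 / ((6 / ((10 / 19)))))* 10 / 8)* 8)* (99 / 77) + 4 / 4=99 / 19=5.21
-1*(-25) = 25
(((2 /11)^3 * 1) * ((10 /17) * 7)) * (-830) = -464800 /22627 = -20.54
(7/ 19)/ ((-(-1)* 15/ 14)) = 98/ 285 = 0.34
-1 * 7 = -7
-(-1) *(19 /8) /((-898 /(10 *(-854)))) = 22.59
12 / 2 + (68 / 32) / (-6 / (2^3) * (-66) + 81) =6281 / 1044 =6.02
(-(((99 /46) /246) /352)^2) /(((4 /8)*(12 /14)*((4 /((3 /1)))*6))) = -21 /116555644928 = -0.00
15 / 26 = 0.58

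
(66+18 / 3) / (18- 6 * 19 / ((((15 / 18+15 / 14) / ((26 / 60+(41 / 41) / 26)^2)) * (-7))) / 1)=760500 / 210227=3.62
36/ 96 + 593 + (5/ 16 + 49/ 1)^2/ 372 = 19043603/ 31744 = 599.91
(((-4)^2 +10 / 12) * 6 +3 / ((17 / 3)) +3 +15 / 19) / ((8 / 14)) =184.31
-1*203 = -203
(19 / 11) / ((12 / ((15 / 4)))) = 95 / 176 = 0.54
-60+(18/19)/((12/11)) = -2247/38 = -59.13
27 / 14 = 1.93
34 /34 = 1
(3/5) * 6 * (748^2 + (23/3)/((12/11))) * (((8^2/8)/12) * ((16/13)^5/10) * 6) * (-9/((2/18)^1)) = -1710787560210432/9282325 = -184305932.00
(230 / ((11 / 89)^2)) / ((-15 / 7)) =-2550562 / 363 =-7026.34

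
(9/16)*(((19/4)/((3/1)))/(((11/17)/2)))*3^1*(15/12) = 14535/1408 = 10.32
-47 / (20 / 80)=-188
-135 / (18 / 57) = -427.50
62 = 62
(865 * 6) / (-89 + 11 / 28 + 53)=-145320 / 997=-145.76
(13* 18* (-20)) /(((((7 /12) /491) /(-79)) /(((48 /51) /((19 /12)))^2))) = 80304177807360 /730303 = 109960082.06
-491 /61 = -8.05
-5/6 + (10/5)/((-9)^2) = -131/162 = -0.81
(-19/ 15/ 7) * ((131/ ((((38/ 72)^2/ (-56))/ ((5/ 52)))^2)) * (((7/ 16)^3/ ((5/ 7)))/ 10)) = -4815155079/ 46366840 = -103.85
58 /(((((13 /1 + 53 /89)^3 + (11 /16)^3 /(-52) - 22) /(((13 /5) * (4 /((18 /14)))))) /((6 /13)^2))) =75030177775616 /1870120107694025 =0.04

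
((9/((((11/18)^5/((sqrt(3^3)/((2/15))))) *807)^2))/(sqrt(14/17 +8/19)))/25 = 36150980669568 *sqrt(129846)/125749484764048387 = 0.10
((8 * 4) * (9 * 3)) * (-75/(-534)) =10800/89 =121.35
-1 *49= -49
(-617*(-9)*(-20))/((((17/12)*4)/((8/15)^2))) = -473856/85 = -5574.78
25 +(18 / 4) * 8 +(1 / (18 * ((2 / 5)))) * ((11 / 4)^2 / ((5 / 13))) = 36709 / 576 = 63.73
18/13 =1.38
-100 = -100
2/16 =1/8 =0.12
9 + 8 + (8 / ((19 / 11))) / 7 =2349 / 133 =17.66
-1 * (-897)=897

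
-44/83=-0.53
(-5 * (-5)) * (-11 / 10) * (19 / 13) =-1045 / 26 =-40.19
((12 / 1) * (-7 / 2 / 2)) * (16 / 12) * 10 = -280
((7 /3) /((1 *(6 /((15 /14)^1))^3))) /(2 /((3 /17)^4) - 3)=3375 /523081664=0.00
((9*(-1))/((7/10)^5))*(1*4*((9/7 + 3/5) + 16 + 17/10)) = -493560000/117649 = -4195.19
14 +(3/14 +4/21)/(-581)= 14.00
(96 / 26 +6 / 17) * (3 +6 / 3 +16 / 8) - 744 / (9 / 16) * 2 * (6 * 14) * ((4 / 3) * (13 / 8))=-319183018 / 663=-481422.35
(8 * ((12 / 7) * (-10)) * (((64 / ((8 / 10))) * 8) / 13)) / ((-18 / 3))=102400 / 91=1125.27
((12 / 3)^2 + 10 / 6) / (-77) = -53 / 231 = -0.23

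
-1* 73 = -73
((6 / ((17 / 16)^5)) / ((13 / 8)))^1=50331648 / 18458141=2.73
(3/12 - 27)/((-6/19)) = 2033/24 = 84.71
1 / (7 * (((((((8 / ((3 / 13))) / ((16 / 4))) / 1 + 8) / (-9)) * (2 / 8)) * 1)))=-54 / 175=-0.31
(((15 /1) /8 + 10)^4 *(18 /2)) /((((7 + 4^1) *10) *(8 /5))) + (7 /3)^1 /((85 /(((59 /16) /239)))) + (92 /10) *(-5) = 970.87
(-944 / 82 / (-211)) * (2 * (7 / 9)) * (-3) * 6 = -13216 / 8651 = -1.53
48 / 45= 16 / 15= 1.07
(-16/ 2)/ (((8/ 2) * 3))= -0.67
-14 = -14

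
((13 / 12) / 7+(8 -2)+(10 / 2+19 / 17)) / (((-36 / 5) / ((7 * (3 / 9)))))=-87625 / 22032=-3.98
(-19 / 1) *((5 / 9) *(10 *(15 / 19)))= -83.33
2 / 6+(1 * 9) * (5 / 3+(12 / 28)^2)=2497 / 147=16.99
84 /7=12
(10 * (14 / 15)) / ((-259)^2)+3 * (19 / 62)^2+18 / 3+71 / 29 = 27978598967 / 3204823524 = 8.73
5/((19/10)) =50/19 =2.63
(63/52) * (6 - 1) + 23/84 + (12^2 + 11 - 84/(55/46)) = 2735041/30030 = 91.08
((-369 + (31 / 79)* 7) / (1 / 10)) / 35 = -104.64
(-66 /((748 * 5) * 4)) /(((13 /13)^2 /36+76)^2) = -486 /636749365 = -0.00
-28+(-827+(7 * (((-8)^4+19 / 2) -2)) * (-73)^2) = 306144011 / 2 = 153072005.50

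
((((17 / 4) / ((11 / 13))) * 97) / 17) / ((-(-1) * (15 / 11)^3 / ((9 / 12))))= 152581 / 18000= 8.48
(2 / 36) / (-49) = -1 / 882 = -0.00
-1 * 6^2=-36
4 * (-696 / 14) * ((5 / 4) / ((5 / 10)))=-3480 / 7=-497.14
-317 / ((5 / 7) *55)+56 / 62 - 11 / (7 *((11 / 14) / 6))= -163389 / 8525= -19.17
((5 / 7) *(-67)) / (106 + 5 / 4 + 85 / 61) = -81740 / 185563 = -0.44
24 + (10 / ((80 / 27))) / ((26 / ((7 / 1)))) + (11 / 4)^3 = 38027 / 832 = 45.71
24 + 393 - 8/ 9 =3745/ 9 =416.11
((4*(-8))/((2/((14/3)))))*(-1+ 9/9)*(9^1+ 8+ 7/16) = 0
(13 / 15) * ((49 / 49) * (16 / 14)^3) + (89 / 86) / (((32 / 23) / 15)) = 176294537 / 14159040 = 12.45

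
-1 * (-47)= 47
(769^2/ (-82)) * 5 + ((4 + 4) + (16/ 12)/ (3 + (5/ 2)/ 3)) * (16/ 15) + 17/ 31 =-10538246507/ 292330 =-36049.14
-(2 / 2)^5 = -1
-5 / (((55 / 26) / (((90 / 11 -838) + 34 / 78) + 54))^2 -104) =2212974086420 / 46029857703311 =0.05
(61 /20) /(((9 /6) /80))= 488 /3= 162.67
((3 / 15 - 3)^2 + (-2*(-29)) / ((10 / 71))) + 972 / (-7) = 49137 / 175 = 280.78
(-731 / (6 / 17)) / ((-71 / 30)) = 62135 / 71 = 875.14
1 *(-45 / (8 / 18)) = -405 / 4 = -101.25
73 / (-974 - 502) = -73 / 1476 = -0.05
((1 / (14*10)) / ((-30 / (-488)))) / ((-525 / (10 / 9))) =-122 / 496125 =-0.00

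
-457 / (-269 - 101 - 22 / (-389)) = 177773 / 143908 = 1.24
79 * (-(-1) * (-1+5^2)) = 1896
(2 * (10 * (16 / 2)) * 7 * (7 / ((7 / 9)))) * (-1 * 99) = -997920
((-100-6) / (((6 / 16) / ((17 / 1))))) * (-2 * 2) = 57664 / 3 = 19221.33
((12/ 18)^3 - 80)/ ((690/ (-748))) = 804848/ 9315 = 86.40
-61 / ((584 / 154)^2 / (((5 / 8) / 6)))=-0.44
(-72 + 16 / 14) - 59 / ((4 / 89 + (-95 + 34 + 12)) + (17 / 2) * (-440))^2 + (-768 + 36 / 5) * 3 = -9366047404707261 / 3980035678115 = -2353.26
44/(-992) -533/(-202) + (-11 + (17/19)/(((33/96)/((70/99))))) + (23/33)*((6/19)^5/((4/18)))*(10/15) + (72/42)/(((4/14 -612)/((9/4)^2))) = -118810775569408523/18075720587355981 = -6.57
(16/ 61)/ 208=0.00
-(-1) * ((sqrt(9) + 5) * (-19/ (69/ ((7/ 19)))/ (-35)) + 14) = 4838/ 345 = 14.02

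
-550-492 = -1042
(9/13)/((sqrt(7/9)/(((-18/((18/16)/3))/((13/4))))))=-5184 * sqrt(7)/1183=-11.59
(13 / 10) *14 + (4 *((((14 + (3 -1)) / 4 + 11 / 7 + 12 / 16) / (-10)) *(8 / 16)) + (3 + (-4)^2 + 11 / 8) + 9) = 12967 / 280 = 46.31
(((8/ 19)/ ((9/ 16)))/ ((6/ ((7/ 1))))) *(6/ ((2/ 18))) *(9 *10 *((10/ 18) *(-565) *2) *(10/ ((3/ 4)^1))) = -35525614.04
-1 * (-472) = 472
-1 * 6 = -6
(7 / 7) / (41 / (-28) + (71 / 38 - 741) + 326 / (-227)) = -120764 / 89610751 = -0.00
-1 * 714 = -714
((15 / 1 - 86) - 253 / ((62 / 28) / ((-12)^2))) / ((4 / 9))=-4610241 / 124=-37179.36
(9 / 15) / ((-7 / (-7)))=0.60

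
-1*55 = -55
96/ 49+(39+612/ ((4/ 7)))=1111.96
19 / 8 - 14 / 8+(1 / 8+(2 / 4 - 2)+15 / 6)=7 / 4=1.75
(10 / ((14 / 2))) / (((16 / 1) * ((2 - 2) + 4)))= 5 / 224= 0.02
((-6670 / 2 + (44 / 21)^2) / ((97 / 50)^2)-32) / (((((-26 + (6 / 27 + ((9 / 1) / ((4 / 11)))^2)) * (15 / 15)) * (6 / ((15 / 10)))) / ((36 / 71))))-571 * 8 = -12635258012772008 / 2765917277767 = -4568.20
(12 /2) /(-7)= -6 /7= -0.86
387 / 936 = 0.41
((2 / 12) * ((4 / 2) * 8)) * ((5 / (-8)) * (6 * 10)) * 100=-10000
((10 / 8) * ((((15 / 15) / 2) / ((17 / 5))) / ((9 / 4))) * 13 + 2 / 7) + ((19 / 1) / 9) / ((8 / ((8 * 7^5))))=35482.79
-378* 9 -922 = -4324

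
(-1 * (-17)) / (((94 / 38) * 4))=323 / 188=1.72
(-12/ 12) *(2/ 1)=-2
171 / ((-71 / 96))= -16416 / 71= -231.21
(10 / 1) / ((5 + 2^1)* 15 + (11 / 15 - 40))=75 / 493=0.15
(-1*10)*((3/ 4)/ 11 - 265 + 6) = 56965/ 22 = 2589.32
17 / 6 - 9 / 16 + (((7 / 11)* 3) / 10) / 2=6247 / 2640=2.37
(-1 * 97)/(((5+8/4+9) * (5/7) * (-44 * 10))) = 679/35200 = 0.02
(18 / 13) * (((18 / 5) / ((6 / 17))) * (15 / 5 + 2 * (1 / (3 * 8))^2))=8823 / 208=42.42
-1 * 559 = -559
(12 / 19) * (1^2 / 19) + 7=2539 / 361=7.03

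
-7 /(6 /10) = -35 /3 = -11.67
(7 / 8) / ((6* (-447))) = -7 / 21456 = -0.00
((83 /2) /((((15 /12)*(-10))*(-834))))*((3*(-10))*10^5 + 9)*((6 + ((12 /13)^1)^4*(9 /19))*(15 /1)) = -428599675197117 /377148005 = -1136423.02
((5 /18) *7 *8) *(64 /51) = 8960 /459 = 19.52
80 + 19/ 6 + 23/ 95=47543/ 570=83.41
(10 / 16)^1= 5 / 8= 0.62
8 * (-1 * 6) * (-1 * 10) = 480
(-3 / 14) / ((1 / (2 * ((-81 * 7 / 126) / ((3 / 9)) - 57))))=423 / 14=30.21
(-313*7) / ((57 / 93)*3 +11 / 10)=-679210 / 911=-745.57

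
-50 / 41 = -1.22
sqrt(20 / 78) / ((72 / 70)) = 35 * sqrt(390) / 1404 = 0.49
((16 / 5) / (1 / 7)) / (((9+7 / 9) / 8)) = 18.33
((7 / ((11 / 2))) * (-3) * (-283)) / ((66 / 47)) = 93107 / 121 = 769.48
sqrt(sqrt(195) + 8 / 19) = sqrt(152 + 361 * sqrt(195)) / 19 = 3.79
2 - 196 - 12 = -206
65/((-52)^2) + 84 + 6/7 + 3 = 87.88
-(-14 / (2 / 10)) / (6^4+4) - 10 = -1293 / 130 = -9.95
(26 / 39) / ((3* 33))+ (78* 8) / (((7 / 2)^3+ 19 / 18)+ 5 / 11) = 146850082 / 10440441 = 14.07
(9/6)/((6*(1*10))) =1/40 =0.02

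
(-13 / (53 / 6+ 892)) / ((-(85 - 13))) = 13 / 64860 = 0.00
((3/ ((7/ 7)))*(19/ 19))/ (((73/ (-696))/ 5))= -10440/ 73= -143.01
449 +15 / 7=3158 / 7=451.14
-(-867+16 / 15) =12989 / 15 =865.93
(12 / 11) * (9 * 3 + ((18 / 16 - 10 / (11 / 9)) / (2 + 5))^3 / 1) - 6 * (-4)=33642050529 / 642798464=52.34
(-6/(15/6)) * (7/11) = -84/55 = -1.53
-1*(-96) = 96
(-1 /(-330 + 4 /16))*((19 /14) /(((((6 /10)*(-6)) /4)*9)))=-380 /747873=-0.00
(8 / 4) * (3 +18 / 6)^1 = 12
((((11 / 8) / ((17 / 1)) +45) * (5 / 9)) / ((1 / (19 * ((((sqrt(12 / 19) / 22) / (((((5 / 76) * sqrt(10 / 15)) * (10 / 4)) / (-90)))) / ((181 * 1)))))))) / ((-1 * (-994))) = -349467 * sqrt(38) / 33643918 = -0.06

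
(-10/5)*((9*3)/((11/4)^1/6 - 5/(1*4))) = 1296/19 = 68.21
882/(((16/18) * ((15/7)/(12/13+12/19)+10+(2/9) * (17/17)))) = 8001504/93547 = 85.53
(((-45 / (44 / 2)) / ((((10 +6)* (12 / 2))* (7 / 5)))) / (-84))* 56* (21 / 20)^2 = 0.01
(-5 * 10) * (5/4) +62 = -0.50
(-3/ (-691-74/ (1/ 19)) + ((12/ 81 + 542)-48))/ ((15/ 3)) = 98.83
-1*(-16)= 16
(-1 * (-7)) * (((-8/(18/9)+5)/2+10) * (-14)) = -1029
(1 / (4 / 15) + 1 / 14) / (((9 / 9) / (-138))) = -7383 / 14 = -527.36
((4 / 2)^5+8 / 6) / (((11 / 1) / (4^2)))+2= 1666 / 33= 50.48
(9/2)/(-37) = -9/74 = -0.12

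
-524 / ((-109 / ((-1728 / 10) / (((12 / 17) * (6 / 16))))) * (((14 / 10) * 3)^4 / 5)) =-356320000 / 7066143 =-50.43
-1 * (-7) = 7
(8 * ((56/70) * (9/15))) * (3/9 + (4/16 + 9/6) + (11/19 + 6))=632/19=33.26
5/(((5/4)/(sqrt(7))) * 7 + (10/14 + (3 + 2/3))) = 154560/58249 - 44100 * sqrt(7)/58249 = 0.65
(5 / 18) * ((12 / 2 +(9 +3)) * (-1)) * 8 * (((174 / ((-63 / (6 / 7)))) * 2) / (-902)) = -4640 / 22099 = -0.21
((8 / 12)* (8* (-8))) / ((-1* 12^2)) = 8 / 27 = 0.30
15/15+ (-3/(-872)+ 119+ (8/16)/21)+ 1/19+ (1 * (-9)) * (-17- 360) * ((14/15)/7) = 995908901/1739640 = 572.48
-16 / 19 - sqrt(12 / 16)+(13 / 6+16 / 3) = 253 / 38 - sqrt(3) / 2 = 5.79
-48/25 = -1.92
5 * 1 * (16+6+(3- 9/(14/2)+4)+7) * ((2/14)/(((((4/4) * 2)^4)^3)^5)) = 1215/56493153725735501824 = 0.00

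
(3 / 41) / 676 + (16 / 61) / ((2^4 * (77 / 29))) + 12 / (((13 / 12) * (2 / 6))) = 33.24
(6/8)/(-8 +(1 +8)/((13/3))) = -39/308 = -0.13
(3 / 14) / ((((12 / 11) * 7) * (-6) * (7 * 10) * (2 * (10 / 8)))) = -11 / 411600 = -0.00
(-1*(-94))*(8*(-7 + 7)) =0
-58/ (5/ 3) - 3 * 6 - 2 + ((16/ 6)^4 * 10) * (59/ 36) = 2821054/ 3645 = 773.95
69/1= 69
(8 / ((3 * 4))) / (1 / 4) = 8 / 3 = 2.67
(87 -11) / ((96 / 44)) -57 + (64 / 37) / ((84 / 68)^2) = -686395 / 32634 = -21.03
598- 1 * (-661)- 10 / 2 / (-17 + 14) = 3782 / 3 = 1260.67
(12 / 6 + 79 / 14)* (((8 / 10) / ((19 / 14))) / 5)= 0.90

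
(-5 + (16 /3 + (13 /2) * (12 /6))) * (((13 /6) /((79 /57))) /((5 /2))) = 1976 /237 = 8.34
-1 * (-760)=760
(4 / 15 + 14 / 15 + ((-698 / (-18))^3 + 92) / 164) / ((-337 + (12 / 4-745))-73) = -213595421 / 688642560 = -0.31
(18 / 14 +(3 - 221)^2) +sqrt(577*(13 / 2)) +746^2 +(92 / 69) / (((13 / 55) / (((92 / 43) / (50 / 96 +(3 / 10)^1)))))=sqrt(15002) / 2 +465643203947 / 770861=604117.23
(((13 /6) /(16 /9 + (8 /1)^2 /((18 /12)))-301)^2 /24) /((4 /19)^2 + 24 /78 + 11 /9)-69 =792611390084559 /340433920000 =2328.24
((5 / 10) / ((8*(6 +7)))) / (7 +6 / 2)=1 / 2080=0.00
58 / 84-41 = -1693 / 42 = -40.31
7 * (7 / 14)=7 / 2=3.50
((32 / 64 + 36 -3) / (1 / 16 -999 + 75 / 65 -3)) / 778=-0.00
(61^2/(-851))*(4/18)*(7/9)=-52094/68931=-0.76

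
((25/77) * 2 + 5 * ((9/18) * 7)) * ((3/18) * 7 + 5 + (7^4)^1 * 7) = 281956805/924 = 305148.06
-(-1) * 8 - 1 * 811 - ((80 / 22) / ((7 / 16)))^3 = -628739999 / 456533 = -1377.21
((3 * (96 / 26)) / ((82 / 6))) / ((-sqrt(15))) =-144 * sqrt(15) / 2665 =-0.21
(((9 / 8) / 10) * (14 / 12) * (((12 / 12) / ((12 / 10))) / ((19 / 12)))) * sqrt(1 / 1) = 21 / 304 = 0.07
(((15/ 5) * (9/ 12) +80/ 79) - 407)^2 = 16276911561/ 99856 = 163003.84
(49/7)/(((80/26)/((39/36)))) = 1183/480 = 2.46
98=98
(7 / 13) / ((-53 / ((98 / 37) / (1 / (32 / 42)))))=-1568 / 76479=-0.02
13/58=0.22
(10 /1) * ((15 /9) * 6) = 100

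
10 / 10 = 1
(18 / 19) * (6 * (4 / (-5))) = -432 / 95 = -4.55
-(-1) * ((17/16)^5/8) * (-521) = -739745497/8388608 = -88.18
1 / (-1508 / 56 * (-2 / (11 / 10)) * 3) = 77 / 11310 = 0.01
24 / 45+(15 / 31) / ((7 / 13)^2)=2.20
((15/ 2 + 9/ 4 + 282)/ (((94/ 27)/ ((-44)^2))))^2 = 58143339531684/ 2209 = 26321113414.07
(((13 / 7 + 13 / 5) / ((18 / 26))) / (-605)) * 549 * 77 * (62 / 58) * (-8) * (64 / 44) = 490873344 / 87725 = 5595.59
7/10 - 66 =-653/10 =-65.30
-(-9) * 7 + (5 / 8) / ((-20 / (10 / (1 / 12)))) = 237 / 4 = 59.25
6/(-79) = -6/79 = -0.08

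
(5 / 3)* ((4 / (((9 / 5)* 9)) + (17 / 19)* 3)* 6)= 45110 / 1539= 29.31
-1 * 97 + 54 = -43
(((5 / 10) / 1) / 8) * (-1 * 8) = -1 / 2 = -0.50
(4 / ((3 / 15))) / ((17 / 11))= 220 / 17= 12.94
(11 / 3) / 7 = 11 / 21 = 0.52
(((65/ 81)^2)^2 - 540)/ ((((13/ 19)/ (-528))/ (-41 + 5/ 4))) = -1029158696104220/ 62178597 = -16551655.16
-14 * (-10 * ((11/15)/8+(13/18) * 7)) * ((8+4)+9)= 90797/6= 15132.83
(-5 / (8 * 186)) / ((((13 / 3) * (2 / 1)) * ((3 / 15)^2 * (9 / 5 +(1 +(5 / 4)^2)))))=-0.00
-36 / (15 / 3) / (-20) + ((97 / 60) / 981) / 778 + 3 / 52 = 1243288427 / 2976550200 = 0.42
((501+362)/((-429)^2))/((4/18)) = 863/40898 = 0.02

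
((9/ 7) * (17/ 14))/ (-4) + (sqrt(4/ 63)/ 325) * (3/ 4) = -153/ 392 + sqrt(7)/ 4550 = -0.39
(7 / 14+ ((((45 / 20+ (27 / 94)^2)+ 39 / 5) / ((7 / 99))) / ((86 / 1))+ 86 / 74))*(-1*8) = -3275432742 / 123008165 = -26.63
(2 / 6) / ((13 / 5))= 5 / 39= 0.13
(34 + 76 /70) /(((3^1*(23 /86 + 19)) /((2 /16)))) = 13201 /173985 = 0.08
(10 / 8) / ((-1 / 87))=-435 / 4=-108.75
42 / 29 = 1.45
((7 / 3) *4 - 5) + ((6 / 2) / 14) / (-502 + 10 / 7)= 30365 / 7008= 4.33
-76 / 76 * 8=-8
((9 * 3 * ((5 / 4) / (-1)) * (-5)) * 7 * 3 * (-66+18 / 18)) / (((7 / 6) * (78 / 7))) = -17718.75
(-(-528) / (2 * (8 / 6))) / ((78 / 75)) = 2475 / 13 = 190.38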